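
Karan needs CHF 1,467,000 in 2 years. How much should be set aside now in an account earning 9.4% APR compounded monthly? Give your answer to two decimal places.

CHF 1,216,468.53

Periodic rate i = 0.094/12 = 0.00783333; n = 2 × 12 = 24 periods.
PV = 1,467,000 / (1 + 0.00783333)^24 = 1,467,000 / 1.205950 = 1,216,468.5252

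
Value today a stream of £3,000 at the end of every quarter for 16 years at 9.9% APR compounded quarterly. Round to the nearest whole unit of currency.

With 4 periods per year: i = 0.02475, n = 64.
PV = 3000 × [1 − (1+0.02475)^(−64)] / 0.02475 = 3000 × 31.953636 = 95,860.9094

£95,861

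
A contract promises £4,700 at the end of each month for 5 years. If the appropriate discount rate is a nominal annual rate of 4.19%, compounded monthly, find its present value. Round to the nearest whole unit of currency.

Periodic rate i = 0.0419/12 = 0.00349167; n = 5 × 12 = 60 periods.
Annuity factor a(60|0.00349167) = 54.047076; PV = 4700 × 54.047076 = 254,021.2577

£254,021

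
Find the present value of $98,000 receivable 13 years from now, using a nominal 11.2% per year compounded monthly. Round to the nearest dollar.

$23,005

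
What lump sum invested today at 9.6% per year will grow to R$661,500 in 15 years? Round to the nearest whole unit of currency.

R$167,252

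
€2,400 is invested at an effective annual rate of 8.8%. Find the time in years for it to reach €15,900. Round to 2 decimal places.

22.42 years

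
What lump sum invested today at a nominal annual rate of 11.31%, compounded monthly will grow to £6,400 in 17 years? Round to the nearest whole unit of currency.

i = 0.1131/12 = 0.009425 per month; n = 17·12 = 204.
Discount factor = (1+0.009425)^(−204) = 0.147534; PV = 6,400 × 0.147534 = 944.2184

£944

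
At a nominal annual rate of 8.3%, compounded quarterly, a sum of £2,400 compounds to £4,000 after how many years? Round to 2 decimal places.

Periodic rate i = 0.083/4 = 0.02075.
(1+i)^n = 4000/2400 = 1.66667, so n = ln 1.66667 / ln 1.02075 = 24.8726 quarters
= 24.8726/4 years

6.22 years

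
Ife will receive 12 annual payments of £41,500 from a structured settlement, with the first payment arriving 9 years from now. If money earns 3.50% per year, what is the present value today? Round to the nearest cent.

PV at t=8 (ordinary 12-year annuity): 41500 × a(12|0.035) = 41500 × 9.663334 = 401,028.3749
PV₀ = 401,028.3749 / (1+0.035)^8 = 401,028.3749 / 1.316809 = 304,545.5823

£304,545.58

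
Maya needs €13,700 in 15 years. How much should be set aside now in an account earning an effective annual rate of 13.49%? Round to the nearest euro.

PV = 13,700 / (1 + 0.1349)^15 = 13,700 / 6.673658 = 2,052.8472

€2,053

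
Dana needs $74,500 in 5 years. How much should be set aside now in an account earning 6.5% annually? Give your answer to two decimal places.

$54,376.12

PV = 74,500 / (1 + 0.065)^5 = 74,500 / 1.370087 = 54,376.1223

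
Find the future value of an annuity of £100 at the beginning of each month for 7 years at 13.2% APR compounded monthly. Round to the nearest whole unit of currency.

£13,848

With 12 periods per year: i = 0.011, n = 84.
Accumulation factor s(84|0.011) × (1+i) = 138.476620; FV = 100 × 138.476620 = 13,847.6620
(annuity-due: payments at period start, so ×(1+i).)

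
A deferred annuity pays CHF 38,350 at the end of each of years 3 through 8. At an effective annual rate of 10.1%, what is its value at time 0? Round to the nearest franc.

CHF 137,383

Value one period before first payment (t=2): 38350 × [1 − (1+0.101)^(−6)] / 0.101 = 38350 × 4.342527 = 166,535.9176
Discount back 2 years: 166,535.9176 × (1+0.101)^(−2) = 166,535.9176 × 0.824946 = 137,383.0887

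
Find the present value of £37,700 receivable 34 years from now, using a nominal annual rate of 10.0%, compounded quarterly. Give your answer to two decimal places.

£1,311.88

i = 0.1/4 = 0.025 per quarter; n = 34·4 = 136.
PV = FV·(1+i)^(−n) = 37,700 × 0.034798 = 1,311.8847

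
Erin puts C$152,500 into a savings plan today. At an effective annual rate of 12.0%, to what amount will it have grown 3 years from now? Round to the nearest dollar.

C$214,252

FV = 152,500 × (1 + 0.12)^3 = 214,251.5200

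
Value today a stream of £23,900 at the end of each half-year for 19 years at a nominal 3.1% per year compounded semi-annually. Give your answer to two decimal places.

Periodic rate i = 0.031/2 = 0.0155; n = 19 × 2 = 38 periods.
PV = 23900 × [1 − (1+0.0155)^(−38)] / 0.0155 = 23900 × 28.555188 = 682,468.9936

£682,468.99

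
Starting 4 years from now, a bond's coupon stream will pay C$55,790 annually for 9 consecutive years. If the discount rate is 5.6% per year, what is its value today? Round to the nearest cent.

C$327,926.76

Value one period before first payment (t=3): 55790 × [1 − (1+0.056)^(−9)] / 0.056 = 55790 × 6.921692 = 386,161.1743
Discount back 3 years: 386,161.1743 × (1+0.056)^(−3) = 386,161.1743 × 0.849197 = 327,926.7553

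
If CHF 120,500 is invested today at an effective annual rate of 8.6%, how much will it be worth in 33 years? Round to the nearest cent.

CHF 1,833,881.55

FV = PV·(1+i)^n = 120,500 × 15.218934 = 1,833,881.5458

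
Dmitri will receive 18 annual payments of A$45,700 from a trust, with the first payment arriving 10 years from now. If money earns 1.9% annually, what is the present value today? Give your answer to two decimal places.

A$583,492.01

PV at t=9 (ordinary 18-year annuity): 45700 × a(18|0.019) = 45700 × 15.124686 = 691,198.1580
PV₀ = 691,198.1580 / (1+0.019)^9 = 691,198.1580 / 1.184589 = 583,492.0135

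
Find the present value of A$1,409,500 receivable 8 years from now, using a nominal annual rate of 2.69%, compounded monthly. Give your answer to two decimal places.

A$1,136,866.59

Periodic rate i = 0.0269/12 = 0.00224167; n = 8 × 12 = 96 periods.
Discount factor = (1+0.00224167)^(−96) = 0.806574; PV = 1,409,500 × 0.806574 = 1,136,866.5926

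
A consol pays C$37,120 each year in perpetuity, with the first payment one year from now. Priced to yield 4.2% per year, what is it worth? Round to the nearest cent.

C$883,809.52

PV = C/r = 37120/0.042 = 883,809.5238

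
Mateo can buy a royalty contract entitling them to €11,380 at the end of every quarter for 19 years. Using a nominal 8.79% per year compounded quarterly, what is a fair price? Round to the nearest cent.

With 4 periods per year: i = 0.021975, n = 76.
PV = 11380 × [1 − (1+0.021975)^(−76)] / 0.021975 = 11380 × 36.784370 = 418,606.1349

€418,606.13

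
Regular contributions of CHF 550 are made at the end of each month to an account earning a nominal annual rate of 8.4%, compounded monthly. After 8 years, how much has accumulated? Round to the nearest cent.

CHF 74,923.43

i = 0.084/12 = 0.007 per month; n = 8·12 = 96.
FV = PMT · [(1+i)^n − 1] / i = 550 · 136.224411 = 74,923.4263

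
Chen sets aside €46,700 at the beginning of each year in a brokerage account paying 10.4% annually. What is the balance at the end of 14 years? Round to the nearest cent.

€1,484,965.83

FV = 46700 × [(1+0.104)^14 − 1] / 0.104 × (1+i) = 46700 × 31.797983 = 1,484,965.8282
(Beginning-of-period payments → annuity-due factor ×(1+i).)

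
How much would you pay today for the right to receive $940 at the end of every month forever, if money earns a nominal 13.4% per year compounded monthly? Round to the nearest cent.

$84,179.10

Periodic rate i = 0.134/12 = 0.0111667.
PV = C/r = 940/0.0111667 = 84,179.1045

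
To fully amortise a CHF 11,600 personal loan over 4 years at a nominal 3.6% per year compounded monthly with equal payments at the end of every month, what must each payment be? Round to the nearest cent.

CHF 259.85

Periodic rate i = 0.036/12 = 0.003; n = 4 × 12 = 48 periods.
Annuity-PV factor = 44.641858; PMT = 11600 / 44.641858 = 259.8458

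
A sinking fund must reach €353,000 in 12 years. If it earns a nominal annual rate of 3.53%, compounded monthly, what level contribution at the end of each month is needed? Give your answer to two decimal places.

i = 0.0353/12 = 0.00294167 per month; n = 12·12 = 144.
PMT = 353000 / ( [(1+0.00294167)^144 − 1] / 0.00294167 ) = 353000 / 178.980503 = 1,972.2819

€1,972.28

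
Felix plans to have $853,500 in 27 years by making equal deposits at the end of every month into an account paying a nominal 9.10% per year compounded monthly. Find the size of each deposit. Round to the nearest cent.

With 12 periods per year: i = 0.00758333, n = 324.
PMT = 853500 / ( [(1+0.00758333)^324 − 1] / 0.00758333 ) = 853500 / 1392.801650 = 612.7936

$612.79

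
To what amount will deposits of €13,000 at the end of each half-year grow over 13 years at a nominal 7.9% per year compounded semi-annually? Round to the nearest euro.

€572,007

With 2 periods per year: i = 0.0395, n = 26.
Accumulation factor s(26|0.0395) = 44.000541; FV = 13000 × 44.000541 = 572,007.0371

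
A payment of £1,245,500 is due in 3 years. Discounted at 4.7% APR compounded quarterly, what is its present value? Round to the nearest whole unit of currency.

Periodic rate i = 0.047/4 = 0.01175; n = 3 × 4 = 12 periods.
PV = 1,245,500 / (1 + 0.01175)^12 = 1,245,500 / 1.150479 = 1,082,592.9015

£1,082,593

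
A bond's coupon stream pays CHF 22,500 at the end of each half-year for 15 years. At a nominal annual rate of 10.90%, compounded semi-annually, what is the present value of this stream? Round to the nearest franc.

Periodic rate i = 0.109/2 = 0.0545; n = 15 × 2 = 30 periods.
PV = PMT · [1 − (1+i)^(−n)] / i = 22500 · 14.614352 = 328,822.9114

CHF 328,823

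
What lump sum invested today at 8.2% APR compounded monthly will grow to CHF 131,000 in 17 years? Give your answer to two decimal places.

With 12 periods per year: i = 0.00683333, n = 204.
PV = 131,000 / (1 + 0.00683333)^204 = 131,000 / 4.011875 = 32,653.0599

CHF 32,653.06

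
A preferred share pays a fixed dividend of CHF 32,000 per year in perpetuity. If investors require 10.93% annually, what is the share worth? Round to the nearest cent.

PV = C/r = 32000/0.1093 = 292,772.1866

CHF 292,772.19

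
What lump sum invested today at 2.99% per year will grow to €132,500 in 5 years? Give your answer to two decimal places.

€114,351.16

PV = 132,500 / (1 + 0.0299)^5 = 132,500 / 1.158711 = 114,351.1634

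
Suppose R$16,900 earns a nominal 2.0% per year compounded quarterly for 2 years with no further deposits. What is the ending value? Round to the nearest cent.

R$17,587.95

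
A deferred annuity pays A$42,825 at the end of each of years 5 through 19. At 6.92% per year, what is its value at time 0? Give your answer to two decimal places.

A$299,970.07

PV at t=4 (ordinary 15-year annuity): 42825 × a(15|0.0692) = 42825 × 9.154115 = 392,024.9693
Discount back 4 years: 392,024.9693 × (1+0.0692)^(−4) = 392,024.9693 × 0.765181 = 299,970.0732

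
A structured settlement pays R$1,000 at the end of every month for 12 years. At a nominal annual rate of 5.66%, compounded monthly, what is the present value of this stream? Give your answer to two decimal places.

With 12 periods per year: i = 0.00471667, n = 144.
PV = 1000 × [1 − (1+0.00471667)^(−144)] / 0.00471667 = 1000 × 104.346426 = 104,346.4265

R$104,346.43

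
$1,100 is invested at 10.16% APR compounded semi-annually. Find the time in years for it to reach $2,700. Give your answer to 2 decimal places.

9.06 years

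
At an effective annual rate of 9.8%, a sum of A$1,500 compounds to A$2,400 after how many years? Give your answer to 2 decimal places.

n = ln(2400/1500) / ln(1+0.098) = ln(1.60000) / 0.093490 = 5.0273 years

5.03 years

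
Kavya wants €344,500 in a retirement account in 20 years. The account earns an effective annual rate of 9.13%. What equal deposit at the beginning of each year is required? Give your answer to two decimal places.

PMT = 344500 / ( [(1+0.0913)^20 − 1] / 0.0913 × (1+i) ) = 344500 / 56.652210 = 6,080.9631

€6,080.96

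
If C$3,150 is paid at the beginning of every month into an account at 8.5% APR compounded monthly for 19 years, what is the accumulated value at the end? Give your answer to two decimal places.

C$1,791,130.57

Periodic rate i = 0.085/12 = 0.00708333; n = 19 × 12 = 228 periods.
FV = 3150 × [(1+0.00708333)^228 − 1] / 0.00708333 × (1+i) = 3150 × 568.612879 = 1,791,130.5687
Payments are at the start of each period, so multiply by (1+i).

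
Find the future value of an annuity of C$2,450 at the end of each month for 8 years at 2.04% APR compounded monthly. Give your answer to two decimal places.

C$255,245.33

i = 0.0204/12 = 0.0017 per month; n = 8·12 = 96.
FV = 2450 × [(1+0.0017)^96 − 1] / 0.0017 = 2450 × 104.181768 = 255,245.3315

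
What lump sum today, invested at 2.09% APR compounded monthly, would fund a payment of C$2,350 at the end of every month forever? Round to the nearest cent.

C$1,349,282.30

Periodic rate i = 0.0209/12 = 0.00174167.
PV = C/r = 2350/0.00174167 = 1,349,282.2967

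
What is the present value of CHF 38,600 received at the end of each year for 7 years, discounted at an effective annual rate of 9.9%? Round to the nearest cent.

CHF 188,541.28

PV = 38600 × [1 − (1+0.099)^(−7)] / 0.099 = 38600 × 4.884489 = 188,541.2800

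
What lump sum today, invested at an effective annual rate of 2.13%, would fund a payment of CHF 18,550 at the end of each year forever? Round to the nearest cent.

CHF 870,892.02

PV = C/r = 18550/0.0213 = 870,892.0188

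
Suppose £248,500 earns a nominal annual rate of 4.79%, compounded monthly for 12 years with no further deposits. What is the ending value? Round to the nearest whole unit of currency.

£441,024

i = 0.0479/12 = 0.00399167 per month; n = 12·12 = 144.
FV = PV·(1+i)^n = 248,500 × 1.774743 = 441,023.7303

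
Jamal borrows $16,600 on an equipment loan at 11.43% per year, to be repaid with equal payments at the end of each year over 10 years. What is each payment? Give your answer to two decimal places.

$2,869.72

PMT = 16600 / ( [1 − (1+0.1143)^(−10)] / 0.1143 ) = 16600 / 5.784536 = 2,869.7202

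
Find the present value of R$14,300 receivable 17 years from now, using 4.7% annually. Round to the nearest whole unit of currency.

PV = 14,300 / (1 + 0.047)^17 = 14,300 / 2.183200 = 6,550.0173

R$6,550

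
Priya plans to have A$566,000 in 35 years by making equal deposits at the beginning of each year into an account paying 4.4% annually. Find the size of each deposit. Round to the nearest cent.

A$6,789.28

FV-annuity factor × (1+i) = 83.366761; PMT = 566000 / 83.366761 = 6,789.2766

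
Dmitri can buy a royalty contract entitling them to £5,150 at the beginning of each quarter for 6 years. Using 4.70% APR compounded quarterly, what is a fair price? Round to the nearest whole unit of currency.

Periodic rate i = 0.047/4 = 0.01175; n = 6 × 4 = 24 periods.
PV = 5150 × [1 − (1+0.01175)^(−24)] / 0.01175 × (1+i) = 5150 × 21.051750 = 108,416.5110
(annuity-due: payments at period start, so ×(1+i).)

£108,417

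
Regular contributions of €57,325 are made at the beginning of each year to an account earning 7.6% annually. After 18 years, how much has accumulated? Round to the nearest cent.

€2,222,035.78

Accumulation factor s(18|0.076) × (1+i) = 38.762072; FV = 57325 × 38.762072 = 2,222,035.7806
(Beginning-of-period payments → annuity-due factor ×(1+i).)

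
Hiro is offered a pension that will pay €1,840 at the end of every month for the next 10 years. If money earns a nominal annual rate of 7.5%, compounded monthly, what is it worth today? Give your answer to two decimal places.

€155,010.33

i = 0.075/12 = 0.00625 per month; n = 10·12 = 120.
PV = PMT · [1 − (1+i)^(−n)] / i = 1840 · 84.244743 = 155,010.3266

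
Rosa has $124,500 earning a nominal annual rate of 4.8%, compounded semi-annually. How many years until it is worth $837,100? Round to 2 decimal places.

40.18 years

Periodic rate i = 0.048/2 = 0.024.
(1+i)^n = 837100/124500 = 6.72369, so n = ln 6.72369 / ln 1.024 = 80.3506 half-years
= 80.3506/2 years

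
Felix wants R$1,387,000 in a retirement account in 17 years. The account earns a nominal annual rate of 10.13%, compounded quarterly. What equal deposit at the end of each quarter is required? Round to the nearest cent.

R$7,844.89

With 4 periods per year: i = 0.025325, n = 68.
PMT = 1.387e+06 / ( [(1+0.025325)^68 − 1] / 0.025325 ) = 1.387e+06 / 176.802968 = 7,844.8909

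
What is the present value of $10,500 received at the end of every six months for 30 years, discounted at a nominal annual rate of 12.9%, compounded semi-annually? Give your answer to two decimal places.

$158,963.42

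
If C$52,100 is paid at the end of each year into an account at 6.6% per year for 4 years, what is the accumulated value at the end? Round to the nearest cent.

C$229,954.37

FV = 52100 × [(1+0.066)^4 − 1] / 0.066 = 52100 × 4.413711 = 229,954.3689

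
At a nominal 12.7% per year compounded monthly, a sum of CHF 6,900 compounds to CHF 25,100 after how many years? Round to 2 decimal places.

10.22 years

Periodic rate i = 0.127/12 = 0.0105833.
(1+i)^n = 25100/6900 = 3.63768, so n = ln 3.63768 / ln 1.01058 = 122.6615 months
= 122.6615/12 years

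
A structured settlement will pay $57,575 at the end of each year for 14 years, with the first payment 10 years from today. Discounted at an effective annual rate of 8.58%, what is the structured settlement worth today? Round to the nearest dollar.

$218,846

Value one period before first payment (t=9): 57575 × [1 − (1+0.0858)^(−14)] / 0.0858 = 57575 × 7.973595 = 459,079.7239
PV₀ = 459,079.7239 / (1+0.0858)^9 = 459,079.7239 / 2.097725 = 218,846.4851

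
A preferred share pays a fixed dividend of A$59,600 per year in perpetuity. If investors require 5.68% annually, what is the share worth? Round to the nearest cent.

A$1,049,295.77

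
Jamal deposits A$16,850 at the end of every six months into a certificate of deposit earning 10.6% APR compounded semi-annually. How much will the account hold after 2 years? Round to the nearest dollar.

A$72,950

i = 0.106/2 = 0.053 per half-year; n = 2·2 = 4.
FV = 16850 × [(1+0.053)^4 − 1] / 0.053 = 16850 × 4.329385 = 72,950.1352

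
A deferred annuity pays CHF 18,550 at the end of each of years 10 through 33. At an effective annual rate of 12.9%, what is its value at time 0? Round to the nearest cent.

Value one period before first payment (t=9): 18550 × [1 − (1+0.129)^(−24)] / 0.129 = 18550 × 7.330479 = 135,980.3788
Discount back 9 years: 135,980.3788 × (1+0.129)^(−9) = 135,980.3788 × 0.335548 = 45,627.9303

CHF 45,627.93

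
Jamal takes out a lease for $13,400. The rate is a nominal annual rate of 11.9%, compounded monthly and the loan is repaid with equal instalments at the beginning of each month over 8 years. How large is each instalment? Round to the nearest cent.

With 12 periods per year: i = 0.00991667, n = 96.
PMT = 13400 / ( [1 − (1+0.00991667)^(−96)] / 0.00991667 × (1+i) ) = 13400 / 62.348435 = 214.9212

$214.92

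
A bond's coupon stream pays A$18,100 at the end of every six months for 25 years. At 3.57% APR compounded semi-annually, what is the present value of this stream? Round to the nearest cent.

A$595,355.40

With 2 periods per year: i = 0.01785, n = 50.
Annuity factor a(50|0.01785) = 32.892564; PV = 18100 × 32.892564 = 595,355.3997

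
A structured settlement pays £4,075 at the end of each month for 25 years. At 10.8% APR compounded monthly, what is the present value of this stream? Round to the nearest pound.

With 12 periods per year: i = 0.009, n = 300.
Annuity factor a(300|0.009) = 103.553098; PV = 4075 × 103.553098 = 421,978.8759

£421,979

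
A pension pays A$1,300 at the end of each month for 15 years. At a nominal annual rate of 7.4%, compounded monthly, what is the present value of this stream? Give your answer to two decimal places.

A$141,099.01

With 12 periods per year: i = 0.00616667, n = 180.
Annuity factor a(180|0.00616667) = 108.537701; PV = 1300 × 108.537701 = 141,099.0112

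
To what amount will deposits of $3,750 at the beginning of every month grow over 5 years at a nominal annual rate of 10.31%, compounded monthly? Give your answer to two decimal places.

$295,295.93

i = 0.1031/12 = 0.00859167 per month; n = 5·12 = 60.
FV = PMT · [(1+i)^n − 1] / i × (1+i) = 3750 · 78.745581 = 295,295.9301
(Beginning-of-period payments → annuity-due factor ×(1+i).)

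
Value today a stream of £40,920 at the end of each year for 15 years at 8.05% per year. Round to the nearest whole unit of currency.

£349,187

PV = PMT · [1 − (1+i)^(−n)] / i = 40920 · 8.533409 = 349,187.0771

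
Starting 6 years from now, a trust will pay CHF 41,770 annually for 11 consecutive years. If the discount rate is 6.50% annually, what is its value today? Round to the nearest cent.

CHF 234,416.78

PV at t=5 (ordinary 11-year annuity): 41770 × a(11|0.065) = 41770 × 7.689042 = 321,171.3037
Discount back 5 years: 321,171.3037 × (1+0.065)^(−5) = 321,171.3037 × 0.729881 = 234,416.7798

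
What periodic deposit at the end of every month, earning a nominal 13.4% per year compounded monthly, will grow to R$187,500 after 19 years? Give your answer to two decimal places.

R$180.85

i = 0.134/12 = 0.0111667 per month; n = 19·12 = 228.
PMT = 187500 / ( [(1+0.0111667)^228 − 1] / 0.0111667 ) = 187500 / 1036.768828 = 180.8503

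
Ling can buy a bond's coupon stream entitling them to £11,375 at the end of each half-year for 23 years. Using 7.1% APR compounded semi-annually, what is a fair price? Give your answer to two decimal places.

£256,032.55

i = 0.071/2 = 0.0355 per half-year; n = 23·2 = 46.
Annuity factor a(46|0.0355) = 22.508356; PV = 11375 × 22.508356 = 256,032.5532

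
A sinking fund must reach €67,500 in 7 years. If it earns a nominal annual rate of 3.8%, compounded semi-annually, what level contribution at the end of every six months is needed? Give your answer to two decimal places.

Periodic rate i = 0.038/2 = 0.019; n = 7 × 2 = 14 periods.
FV-annuity factor = 15.867538; PMT = 67500 / 15.867538 = 4,253.9680

€4,253.97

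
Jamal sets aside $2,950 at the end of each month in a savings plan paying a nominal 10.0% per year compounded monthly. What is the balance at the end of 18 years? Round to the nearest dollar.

$1,771,661

Periodic rate i = 0.1/12 = 0.00833333; n = 18 × 12 = 216 periods.
Accumulation factor s(216|0.00833333) = 600.563216; FV = 2950 × 600.563216 = 1,771,661.4874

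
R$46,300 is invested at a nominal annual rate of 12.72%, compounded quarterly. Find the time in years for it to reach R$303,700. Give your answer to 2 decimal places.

Periodic rate i = 0.1272/4 = 0.0318.
n = ln(303700/46300) / ln(1+0.0318) = ln(6.55940) / 0.031305 = 60.0833 quarters
= 60.0833/4 years

15.02 years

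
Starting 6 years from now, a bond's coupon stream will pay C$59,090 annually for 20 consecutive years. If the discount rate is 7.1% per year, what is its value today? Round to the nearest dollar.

C$440,818

Value one period before first payment (t=5): 59090 × [1 − (1+0.071)^(−20)] / 0.071 = 59090 × 10.512172 = 621,164.2187
Discount back 5 years: 621,164.2187 × (1+0.071)^(−5) = 621,164.2187 × 0.709664 = 440,817.7532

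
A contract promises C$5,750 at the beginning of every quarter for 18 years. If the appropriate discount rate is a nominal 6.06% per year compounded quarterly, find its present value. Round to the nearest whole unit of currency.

i = 0.0606/4 = 0.01515 per quarter; n = 18·4 = 72.
Annuity factor a(72|0.01515) × (1+i) = 44.310993; PV = 5750 × 44.310993 = 254,788.2080
(annuity-due: payments at period start, so ×(1+i).)

C$254,788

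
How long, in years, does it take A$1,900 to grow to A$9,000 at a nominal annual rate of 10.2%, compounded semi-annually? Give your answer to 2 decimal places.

15.63 years

Periodic rate i = 0.102/2 = 0.051.
(1+i)^n = 9000/1900 = 4.73684, so n = ln 4.73684 / ln 1.051 = 31.2687 half-years
= 31.2687/2 years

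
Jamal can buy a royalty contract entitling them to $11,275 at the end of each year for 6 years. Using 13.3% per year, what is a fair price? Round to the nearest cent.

PV = PMT · [1 − (1+i)^(−n)] / i = 11275 · 3.964376 = 44,698.3362

$44,698.34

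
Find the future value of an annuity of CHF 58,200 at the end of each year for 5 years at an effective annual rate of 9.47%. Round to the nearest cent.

FV = 58200 × [(1+0.0947)^5 − 1] / 0.0947 = 58200 × 6.041008 = 351,586.6491

CHF 351,586.65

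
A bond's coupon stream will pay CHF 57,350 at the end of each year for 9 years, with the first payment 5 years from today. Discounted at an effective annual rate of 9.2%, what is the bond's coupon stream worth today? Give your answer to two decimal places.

CHF 239,842.85

PV at t=4 (ordinary 9-year annuity): 57350 × a(9|0.092) = 57350 × 5.946808 = 341,049.4325
PV₀ = 341,049.4325 / (1+0.092)^4 = 341,049.4325 / 1.421970 = 239,842.8508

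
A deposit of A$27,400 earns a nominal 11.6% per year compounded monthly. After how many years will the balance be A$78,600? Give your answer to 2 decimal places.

9.13 years

Periodic rate i = 0.116/12 = 0.00966667.
n = ln(78600/27400) / ln(1+0.00966667) = ln(2.86861) / 0.009620 = 109.5428 months
= 109.5428/12 years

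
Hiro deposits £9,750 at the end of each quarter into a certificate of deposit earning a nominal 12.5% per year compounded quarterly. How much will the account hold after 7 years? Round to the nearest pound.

£426,492

Periodic rate i = 0.125/4 = 0.03125; n = 7 × 4 = 28 periods.
FV = 9750 × [(1+0.03125)^28 − 1] / 0.03125 = 9750 × 43.742721 = 426,491.5284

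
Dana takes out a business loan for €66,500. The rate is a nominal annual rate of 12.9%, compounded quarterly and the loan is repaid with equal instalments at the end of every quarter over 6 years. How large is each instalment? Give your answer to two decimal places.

€4,022.43

i = 0.129/4 = 0.03225 per quarter; n = 6·4 = 24.
Annuity-PV factor = 16.532275; PMT = 66500 / 16.532275 = 4,022.4349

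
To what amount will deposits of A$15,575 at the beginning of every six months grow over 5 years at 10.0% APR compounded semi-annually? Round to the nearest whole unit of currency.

With 2 periods per year: i = 0.05, n = 10.
FV = PMT · [(1+i)^n − 1] / i × (1+i) = 15575 · 13.206787 = 205,695.7101
Payments are at the start of each period, so multiply by (1+i).

A$205,696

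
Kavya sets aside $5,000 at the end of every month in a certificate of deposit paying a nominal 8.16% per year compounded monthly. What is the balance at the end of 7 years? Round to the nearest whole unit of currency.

$563,949

With 12 periods per year: i = 0.0068, n = 84.
FV = PMT · [(1+i)^n − 1] / i = 5000 · 112.789826 = 563,949.1325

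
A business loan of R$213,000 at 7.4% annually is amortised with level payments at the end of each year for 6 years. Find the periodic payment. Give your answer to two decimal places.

PMT = 213000 / ( [1 − (1+0.074)^(−6)] / 0.074 ) = 213000 / 4.708245 = 45,239.7844

R$45,239.78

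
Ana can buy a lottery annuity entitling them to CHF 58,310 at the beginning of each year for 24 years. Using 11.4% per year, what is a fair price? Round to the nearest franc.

CHF 527,096

PV = 58310 × [1 − (1+0.114)^(−24)] / 0.114 × (1+i) = 58310 × 9.039551 = 527,096.2207
(annuity-due: payments at period start, so ×(1+i).)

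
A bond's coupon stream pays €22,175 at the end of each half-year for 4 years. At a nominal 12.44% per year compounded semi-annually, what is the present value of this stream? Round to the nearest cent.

€136,511.16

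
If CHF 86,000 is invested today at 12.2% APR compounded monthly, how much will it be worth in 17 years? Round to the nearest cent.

With 12 periods per year: i = 0.0101667, n = 204.
86,000 × (1+0.0101667)^204 = 86,000 × 7.873700 = 677,138.1942

CHF 677,138.19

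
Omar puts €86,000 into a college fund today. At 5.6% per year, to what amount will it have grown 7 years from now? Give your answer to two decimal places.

FV = PV·(1+i)^n = 86,000 × 1.464359 = 125,934.8353

€125,934.84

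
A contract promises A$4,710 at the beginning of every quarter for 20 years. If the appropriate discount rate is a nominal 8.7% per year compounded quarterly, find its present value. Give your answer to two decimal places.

A$181,694.59

Periodic rate i = 0.087/4 = 0.02175; n = 20 × 4 = 80 periods.
PV = PMT · [1 − (1+i)^(−n)] / i × (1+i) = 4710 · 38.576346 = 181,694.5913
Payments are at the start of each period, so multiply by (1+i).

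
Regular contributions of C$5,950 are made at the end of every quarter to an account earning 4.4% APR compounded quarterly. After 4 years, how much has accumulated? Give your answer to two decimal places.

Periodic rate i = 0.044/4 = 0.011; n = 4 × 4 = 16 periods.
Accumulation factor s(16|0.011) = 17.390248; FV = 5950 × 17.390248 = 103,471.9737

C$103,471.97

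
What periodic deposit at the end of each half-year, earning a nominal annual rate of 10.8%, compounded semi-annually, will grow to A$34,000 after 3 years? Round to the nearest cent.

i = 0.108/2 = 0.054 per half-year; n = 3·2 = 6.
FV-annuity factor = 6.870733; PMT = 34000 / 6.870733 = 4,948.5256

A$4,948.53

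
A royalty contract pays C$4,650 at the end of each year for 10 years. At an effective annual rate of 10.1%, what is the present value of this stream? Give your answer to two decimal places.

C$28,449.91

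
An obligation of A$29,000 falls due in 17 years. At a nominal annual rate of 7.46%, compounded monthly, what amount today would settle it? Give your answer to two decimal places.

With 12 periods per year: i = 0.00621667, n = 204.
Discount factor = (1+0.00621667)^(−204) = 0.282444; PV = 29,000 × 0.282444 = 8,190.8818

A$8,190.88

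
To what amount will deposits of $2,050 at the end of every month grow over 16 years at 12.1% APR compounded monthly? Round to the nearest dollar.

Periodic rate i = 0.121/12 = 0.0100833; n = 16 × 12 = 192 periods.
FV = PMT · [(1+i)^n − 1] / i = 2050 · 581.563312 = 1,192,204.7898

$1,192,205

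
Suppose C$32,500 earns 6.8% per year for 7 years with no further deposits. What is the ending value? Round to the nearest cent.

32,500 × (1+0.068)^7 = 32,500 × 1.584889 = 51,508.8827

C$51,508.88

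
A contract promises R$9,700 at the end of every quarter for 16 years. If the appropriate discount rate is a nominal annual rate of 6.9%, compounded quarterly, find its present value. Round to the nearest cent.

R$374,123.04

With 4 periods per year: i = 0.01725, n = 64.
PV = 9700 × [1 − (1+0.01725)^(−64)] / 0.01725 = 9700 × 38.569386 = 374,123.0396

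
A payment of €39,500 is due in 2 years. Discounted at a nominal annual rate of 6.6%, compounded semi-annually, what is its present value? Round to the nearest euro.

€34,689

With 2 periods per year: i = 0.033, n = 4.
PV = FV·(1+i)^(−n) = 39,500 × 0.878211 = 34,689.3218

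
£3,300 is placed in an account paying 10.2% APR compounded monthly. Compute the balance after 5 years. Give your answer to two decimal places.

i = 0.102/12 = 0.0085 per month; n = 5·12 = 60.
FV = 3,300 × (1 + 0.0085)^60 = 5,483.6294

£5,483.63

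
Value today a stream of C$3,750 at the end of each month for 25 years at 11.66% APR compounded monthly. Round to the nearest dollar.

C$364,719

Periodic rate i = 0.1166/12 = 0.00971667; n = 25 × 12 = 300 periods.
Annuity factor a(300|0.00971667) = 97.258443; PV = 3750 × 97.258443 = 364,719.1626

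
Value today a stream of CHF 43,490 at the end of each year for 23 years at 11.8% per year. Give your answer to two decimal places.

CHF 340,222.84

PV = PMT · [1 − (1+i)^(−n)] / i = 43490 · 7.823013 = 340,222.8408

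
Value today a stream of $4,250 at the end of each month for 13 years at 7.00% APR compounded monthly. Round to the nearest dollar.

$434,527

With 12 periods per year: i = 0.00583333, n = 156.
PV = 4250 × [1 − (1+0.00583333)^(−156)] / 0.00583333 = 4250 × 102.241738 = 434,527.3864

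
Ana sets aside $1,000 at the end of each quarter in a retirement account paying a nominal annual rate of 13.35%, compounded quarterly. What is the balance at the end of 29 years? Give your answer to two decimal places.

$1,320,557.39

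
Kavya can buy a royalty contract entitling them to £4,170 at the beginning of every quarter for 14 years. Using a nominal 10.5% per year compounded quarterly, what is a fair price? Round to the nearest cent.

£124,825.47

i = 0.105/4 = 0.02625 per quarter; n = 14·4 = 56.
PV = 4170 × [1 − (1+0.02625)^(−56)] / 0.02625 × (1+i) = 4170 × 29.934165 = 124,825.4692
(Beginning-of-period payments → annuity-due factor ×(1+i).)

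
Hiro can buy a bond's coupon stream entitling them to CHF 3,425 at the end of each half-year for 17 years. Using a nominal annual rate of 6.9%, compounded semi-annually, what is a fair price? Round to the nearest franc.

CHF 67,942

i = 0.069/2 = 0.0345 per half-year; n = 17·2 = 34.
PV = 3425 × [1 − (1+0.0345)^(−34)] / 0.0345 = 3425 × 19.837130 = 67,942.1695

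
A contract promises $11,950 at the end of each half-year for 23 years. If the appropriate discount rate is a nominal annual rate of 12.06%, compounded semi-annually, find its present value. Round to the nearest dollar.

i = 0.1206/2 = 0.0603 per half-year; n = 23·2 = 46.
PV = PMT · [1 − (1+i)^(−n)] / i = 11950 · 15.461834 = 184,768.9125

$184,769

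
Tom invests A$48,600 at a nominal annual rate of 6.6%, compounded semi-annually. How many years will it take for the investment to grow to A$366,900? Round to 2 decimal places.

31.13 years

Periodic rate i = 0.066/2 = 0.033.
n = ln(366900/48600) / ln(1+0.033) = ln(7.54938) / 0.032467 = 62.2618 half-years
= 62.2618/2 years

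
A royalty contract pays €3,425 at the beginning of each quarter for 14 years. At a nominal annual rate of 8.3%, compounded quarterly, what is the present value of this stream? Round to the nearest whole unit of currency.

With 4 periods per year: i = 0.02075, n = 56.
PV = 3425 × [1 − (1+0.02075)^(−56)] / 0.02075 × (1+i) = 3425 × 33.618220 = 115,142.4049
(Beginning-of-period payments → annuity-due factor ×(1+i).)

€115,142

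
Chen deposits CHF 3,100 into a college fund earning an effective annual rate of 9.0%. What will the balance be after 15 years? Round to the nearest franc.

CHF 11,292

FV = PV·(1+i)^n = 3,100 × 3.642482 = 11,291.6956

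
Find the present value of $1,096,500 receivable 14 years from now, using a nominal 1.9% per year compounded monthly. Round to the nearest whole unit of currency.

$840,577

i = 0.019/12 = 0.00158333 per month; n = 14·12 = 168.
PV = FV·(1+i)^(−n) = 1,096,500 × 0.766600 = 840,577.3097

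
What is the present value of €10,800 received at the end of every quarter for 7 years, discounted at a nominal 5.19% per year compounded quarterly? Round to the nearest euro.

i = 0.0519/4 = 0.012975 per quarter; n = 7·4 = 28.
Annuity factor a(28|0.012975) = 23.352247; PV = 10800 × 23.352247 = 252,204.2715

€252,204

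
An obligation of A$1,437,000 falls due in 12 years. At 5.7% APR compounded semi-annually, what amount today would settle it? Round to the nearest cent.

Periodic rate i = 0.057/2 = 0.0285; n = 12 × 2 = 24 periods.
PV = 1,437,000 / (1 + 0.0285)^24 = 1,437,000 / 1.962922 = 732,071.7757

A$732,071.78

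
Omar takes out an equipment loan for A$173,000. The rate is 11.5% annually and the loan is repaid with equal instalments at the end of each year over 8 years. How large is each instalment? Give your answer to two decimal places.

Annuity-PV factor = 5.055637; PMT = 173000 / 5.055637 = 34,219.2305

A$34,219.23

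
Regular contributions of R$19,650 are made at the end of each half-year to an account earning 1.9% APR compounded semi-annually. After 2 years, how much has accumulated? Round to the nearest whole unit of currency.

Periodic rate i = 0.019/2 = 0.0095; n = 2 × 2 = 4 periods.
FV = PMT · [(1+i)^n − 1] / i = 19650 · 4.057362 = 79,727.1605

R$79,727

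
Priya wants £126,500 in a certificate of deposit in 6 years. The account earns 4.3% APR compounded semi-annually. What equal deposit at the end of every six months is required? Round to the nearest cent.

i = 0.043/2 = 0.0215 per half-year; n = 6·2 = 12.
PMT = 126500 / ( [(1+0.0215)^12 − 1] / 0.0215 ) = 126500 / 13.525788 = 9,352.5050

£9,352.50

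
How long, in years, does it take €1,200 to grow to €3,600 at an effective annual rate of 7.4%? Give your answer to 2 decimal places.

(1+i)^n = 3600/1200 = 3.00000, so n = ln 3.00000 / ln 1.074 = 15.3889 years

15.39 years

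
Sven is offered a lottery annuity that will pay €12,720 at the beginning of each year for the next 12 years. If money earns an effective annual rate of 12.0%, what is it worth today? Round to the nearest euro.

€88,248

PV = PMT · [1 − (1+i)^(−n)] / i × (1+i) = 12720 · 6.937699 = 88,247.5330
(annuity-due: payments at period start, so ×(1+i).)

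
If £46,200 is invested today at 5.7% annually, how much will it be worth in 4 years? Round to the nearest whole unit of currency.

£57,669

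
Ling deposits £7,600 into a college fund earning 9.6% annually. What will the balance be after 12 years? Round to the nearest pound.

FV = 7,600 × (1 + 0.096)^12 = 22,831.8048

£22,832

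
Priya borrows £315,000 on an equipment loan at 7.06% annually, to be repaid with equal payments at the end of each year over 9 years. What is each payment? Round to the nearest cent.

£48,471.71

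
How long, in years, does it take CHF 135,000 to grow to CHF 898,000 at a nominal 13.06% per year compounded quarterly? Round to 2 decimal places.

14.74 years

Periodic rate i = 0.1306/4 = 0.03265.
n = ln(898000/135000) / ln(1+0.03265) = ln(6.65185) / 0.032128 = 58.9790 quarters
= 58.9790/4 years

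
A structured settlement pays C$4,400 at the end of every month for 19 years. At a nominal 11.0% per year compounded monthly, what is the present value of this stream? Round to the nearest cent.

Periodic rate i = 0.11/12 = 0.00916667; n = 19 × 12 = 228 periods.
PV = PMT · [1 − (1+i)^(−n)] / i = 4400 · 95.468685 = 420,062.2136

C$420,062.21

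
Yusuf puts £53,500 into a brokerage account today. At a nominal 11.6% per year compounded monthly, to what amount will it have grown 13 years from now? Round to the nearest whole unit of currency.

£239,952

With 12 periods per year: i = 0.00966667, n = 156.
53,500 × (1+0.00966667)^156 = 53,500 × 4.485087 = 239,952.1721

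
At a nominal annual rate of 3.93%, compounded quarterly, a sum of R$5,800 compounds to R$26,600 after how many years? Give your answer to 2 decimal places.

38.94 years

Periodic rate i = 0.0393/4 = 0.009825.
n = ln(26600/5800) / ln(1+0.009825) = ln(4.58621) / 0.009777 = 155.7784 quarters
= 155.7784/4 years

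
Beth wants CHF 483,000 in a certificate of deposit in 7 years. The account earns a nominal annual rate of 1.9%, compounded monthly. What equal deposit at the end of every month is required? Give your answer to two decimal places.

CHF 5,380.64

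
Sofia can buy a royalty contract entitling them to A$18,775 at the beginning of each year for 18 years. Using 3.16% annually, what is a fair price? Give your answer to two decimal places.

PV = PMT · [1 − (1+i)^(−n)] / i × (1+i) = 18775 · 13.998085 = 262,814.0533
Payments are at the start of each period, so multiply by (1+i).

A$262,814.05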